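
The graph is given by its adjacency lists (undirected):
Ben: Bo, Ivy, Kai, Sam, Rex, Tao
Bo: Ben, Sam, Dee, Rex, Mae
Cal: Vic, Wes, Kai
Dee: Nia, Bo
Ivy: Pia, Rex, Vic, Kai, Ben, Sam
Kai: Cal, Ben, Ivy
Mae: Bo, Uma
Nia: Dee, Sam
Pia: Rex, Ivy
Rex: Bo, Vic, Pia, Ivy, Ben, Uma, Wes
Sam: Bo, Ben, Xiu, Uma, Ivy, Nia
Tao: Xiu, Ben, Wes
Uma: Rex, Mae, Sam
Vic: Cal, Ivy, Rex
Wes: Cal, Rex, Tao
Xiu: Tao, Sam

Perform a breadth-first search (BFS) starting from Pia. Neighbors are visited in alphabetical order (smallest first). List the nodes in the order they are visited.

Visit Pia; enqueue Ivy, Rex → queue [Ivy, Rex]
Visit Ivy; enqueue Ben, Kai, Sam, Vic → queue [Rex, Ben, Kai, Sam, Vic]
Visit Rex; enqueue Bo, Uma, Wes → queue [Ben, Kai, Sam, Vic, Bo, Uma, Wes]
Visit Ben; enqueue Tao → queue [Kai, Sam, Vic, Bo, Uma, Wes, Tao]
Visit Kai; enqueue Cal → queue [Sam, Vic, Bo, Uma, Wes, Tao, Cal]
Visit Sam; enqueue Nia, Xiu → queue [Vic, Bo, Uma, Wes, Tao, Cal, Nia, Xiu]
Visit Vic → queue [Bo, Uma, Wes, Tao, Cal, Nia, Xiu]
Visit Bo; enqueue Dee, Mae → queue [Uma, Wes, Tao, Cal, Nia, Xiu, Dee, Mae]
Visit Uma → queue [Wes, Tao, Cal, Nia, Xiu, Dee, Mae]
Visit Wes → queue [Tao, Cal, Nia, Xiu, Dee, Mae]
Visit Tao → queue [Cal, Nia, Xiu, Dee, Mae]
Visit Cal → queue [Nia, Xiu, Dee, Mae]
Visit Nia → queue [Xiu, Dee, Mae]
Visit Xiu → queue [Dee, Mae]
Visit Dee → queue [Mae]
Visit Mae → queue []

Pia Ivy Rex Ben Kai Sam Vic Bo Uma Wes Tao Cal Nia Xiu Dee Mae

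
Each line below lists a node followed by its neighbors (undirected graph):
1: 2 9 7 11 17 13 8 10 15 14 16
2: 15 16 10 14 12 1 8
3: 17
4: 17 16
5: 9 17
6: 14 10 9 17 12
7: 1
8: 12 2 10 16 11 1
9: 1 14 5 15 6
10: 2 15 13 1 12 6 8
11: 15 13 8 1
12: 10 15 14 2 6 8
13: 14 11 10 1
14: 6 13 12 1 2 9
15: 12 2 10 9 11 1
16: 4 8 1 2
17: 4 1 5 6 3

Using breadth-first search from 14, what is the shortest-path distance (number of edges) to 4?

3

Level 0: 14
Level 1: 1, 2, 6, 9, 12, 13
Level 2: 5, 7, 8, 10, 11, 15, 16, 17
Level 3: 3, 4
4 first appears at level 3.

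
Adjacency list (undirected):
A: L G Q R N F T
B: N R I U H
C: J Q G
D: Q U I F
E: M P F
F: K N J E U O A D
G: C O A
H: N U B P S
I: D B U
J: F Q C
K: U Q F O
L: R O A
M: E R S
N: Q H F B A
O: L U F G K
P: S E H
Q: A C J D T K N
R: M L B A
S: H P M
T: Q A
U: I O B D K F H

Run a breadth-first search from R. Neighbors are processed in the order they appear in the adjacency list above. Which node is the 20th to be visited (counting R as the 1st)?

C

Visit R; enqueue M, L, B, A → queue [M, L, B, A]
Visit M; enqueue E, S → queue [L, B, A, E, S]
Visit L; enqueue O → queue [B, A, E, S, O]
Visit B; enqueue N, I, U, H → queue [A, E, S, O, N, I, U, H]
Visit A; enqueue G, Q, F, T → queue [E, S, O, N, I, U, H, G, Q, F, T]
Visit E; enqueue P → queue [S, O, N, I, U, H, G, Q, F, T, P]
Visit S → queue [O, N, I, U, H, G, Q, F, T, P]
Visit O; enqueue K → queue [N, I, U, H, G, Q, F, T, P, K]
Visit N → queue [I, U, H, G, Q, F, T, P, K]
Visit I; enqueue D → queue [U, H, G, Q, F, T, P, K, D]
Visit U → queue [H, G, Q, F, T, P, K, D]
Visit H → queue [G, Q, F, T, P, K, D]
Visit G; enqueue C → queue [Q, F, T, P, K, D, C]
Visit Q; enqueue J → queue [F, T, P, K, D, C, J]
Visit F → queue [T, P, K, D, C, J]
Visit T → queue [P, K, D, C, J]
Visit P → queue [K, D, C, J]
Visit K → queue [D, C, J]
Visit D → queue [C, J]
Visit C → queue [J]
Visit J → queue []

Visit order: R, M, L, B, A, E, S, O, N, I, U, H, G, Q, F, T, P, K, D, C, J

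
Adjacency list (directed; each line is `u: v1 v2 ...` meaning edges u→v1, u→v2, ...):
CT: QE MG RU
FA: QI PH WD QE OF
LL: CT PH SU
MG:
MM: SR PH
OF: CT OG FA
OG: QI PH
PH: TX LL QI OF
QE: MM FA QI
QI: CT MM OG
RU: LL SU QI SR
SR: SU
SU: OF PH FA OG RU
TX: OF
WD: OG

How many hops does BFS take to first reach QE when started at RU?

Level 0: RU
Level 1: LL, QI, SR, SU
Level 2: CT, FA, MM, OF, OG, PH
Level 3: MG, QE, TX, WD
QE first appears at level 3.

3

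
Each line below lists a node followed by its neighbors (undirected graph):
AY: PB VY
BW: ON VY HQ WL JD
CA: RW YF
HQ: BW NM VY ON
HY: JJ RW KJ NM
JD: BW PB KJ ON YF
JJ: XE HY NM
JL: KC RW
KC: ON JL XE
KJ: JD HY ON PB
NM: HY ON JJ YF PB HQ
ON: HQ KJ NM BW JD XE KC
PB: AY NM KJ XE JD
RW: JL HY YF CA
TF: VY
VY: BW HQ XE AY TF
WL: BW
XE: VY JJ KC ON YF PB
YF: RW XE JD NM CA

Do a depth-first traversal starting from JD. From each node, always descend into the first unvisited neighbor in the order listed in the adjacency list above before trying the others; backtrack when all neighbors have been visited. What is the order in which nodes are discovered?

JD, BW, ON, HQ, NM, HY, JJ, XE, VY, AY, PB, KJ, TF, KC, JL, RW, YF, CA, WL

Visit JD
JD → BW
BW → ON
ON → HQ
HQ → NM
NM → HY
HY → JJ
JJ → XE
XE → VY
VY → AY
AY → PB
PB → KJ
VY → TF
XE → KC
KC → JL
JL → RW
RW → YF
YF → CA
BW → WL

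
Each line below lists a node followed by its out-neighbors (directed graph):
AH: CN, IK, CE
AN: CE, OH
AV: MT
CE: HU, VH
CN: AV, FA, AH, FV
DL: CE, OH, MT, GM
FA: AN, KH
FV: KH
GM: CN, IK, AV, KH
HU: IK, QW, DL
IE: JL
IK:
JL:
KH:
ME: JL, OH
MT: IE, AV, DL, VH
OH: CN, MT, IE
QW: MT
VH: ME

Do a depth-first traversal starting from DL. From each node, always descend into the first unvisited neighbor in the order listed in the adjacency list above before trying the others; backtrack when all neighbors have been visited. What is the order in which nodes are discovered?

DL, CE, HU, IK, QW, MT, IE, JL, AV, VH, ME, OH, CN, FA, AN, KH, AH, FV, GM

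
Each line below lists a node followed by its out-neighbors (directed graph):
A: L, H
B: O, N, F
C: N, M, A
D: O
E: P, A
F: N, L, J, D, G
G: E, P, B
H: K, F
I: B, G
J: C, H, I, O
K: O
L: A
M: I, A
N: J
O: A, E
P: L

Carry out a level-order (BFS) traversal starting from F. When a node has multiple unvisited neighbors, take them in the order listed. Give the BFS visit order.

F, N, L, J, D, G, A, C, H, I, O, E, P, B, M, K

Visit F; enqueue N, L, J, D, G → queue [N, L, J, D, G]
Visit N → queue [L, J, D, G]
Visit L; enqueue A → queue [J, D, G, A]
Visit J; enqueue C, H, I, O → queue [D, G, A, C, H, I, O]
Visit D → queue [G, A, C, H, I, O]
Visit G; enqueue E, P, B → queue [A, C, H, I, O, E, P, B]
Visit A → queue [C, H, I, O, E, P, B]
Visit C; enqueue M → queue [H, I, O, E, P, B, M]
Visit H; enqueue K → queue [I, O, E, P, B, M, K]
Visit I → queue [O, E, P, B, M, K]
Visit O → queue [E, P, B, M, K]
Visit E → queue [P, B, M, K]
Visit P → queue [B, M, K]
Visit B → queue [M, K]
Visit M → queue [K]
Visit K → queue []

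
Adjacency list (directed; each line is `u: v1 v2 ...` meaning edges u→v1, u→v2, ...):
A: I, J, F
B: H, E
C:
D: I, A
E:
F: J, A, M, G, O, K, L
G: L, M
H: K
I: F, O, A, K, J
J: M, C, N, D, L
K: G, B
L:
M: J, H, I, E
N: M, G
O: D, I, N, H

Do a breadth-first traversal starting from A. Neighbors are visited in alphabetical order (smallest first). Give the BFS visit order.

A -> F -> I -> J -> G -> K -> L -> M -> O -> C -> D -> N -> B -> E -> H

Visit A; enqueue F, I, J → queue [F, I, J]
Visit F; enqueue G, K, L, M, O → queue [I, J, G, K, L, M, O]
Visit I → queue [J, G, K, L, M, O]
Visit J; enqueue C, D, N → queue [G, K, L, M, O, C, D, N]
Visit G → queue [K, L, M, O, C, D, N]
Visit K; enqueue B → queue [L, M, O, C, D, N, B]
Visit L → queue [M, O, C, D, N, B]
Visit M; enqueue E, H → queue [O, C, D, N, B, E, H]
Visit O → queue [C, D, N, B, E, H]
Visit C → queue [D, N, B, E, H]
Visit D → queue [N, B, E, H]
Visit N → queue [B, E, H]
Visit B → queue [E, H]
Visit E → queue [H]
Visit H → queue []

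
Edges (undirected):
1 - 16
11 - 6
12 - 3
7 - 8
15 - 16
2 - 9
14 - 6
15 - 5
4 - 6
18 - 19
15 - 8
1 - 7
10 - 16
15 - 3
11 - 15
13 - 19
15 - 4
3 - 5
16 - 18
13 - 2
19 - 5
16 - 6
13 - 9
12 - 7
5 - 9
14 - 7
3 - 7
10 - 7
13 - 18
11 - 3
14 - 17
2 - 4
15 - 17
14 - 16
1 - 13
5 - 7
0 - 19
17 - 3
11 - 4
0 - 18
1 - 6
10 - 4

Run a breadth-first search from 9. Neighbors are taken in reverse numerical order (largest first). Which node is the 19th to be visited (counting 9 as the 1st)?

Visit 9; enqueue 13, 5, 2 → queue [13, 5, 2]
Visit 13; enqueue 19, 18, 1 → queue [5, 2, 19, 18, 1]
Visit 5; enqueue 15, 7, 3 → queue [2, 19, 18, 1, 15, 7, 3]
Visit 2; enqueue 4 → queue [19, 18, 1, 15, 7, 3, 4]
Visit 19; enqueue 0 → queue [18, 1, 15, 7, 3, 4, 0]
Visit 18; enqueue 16 → queue [1, 15, 7, 3, 4, 0, 16]
Visit 1; enqueue 6 → queue [15, 7, 3, 4, 0, 16, 6]
Visit 15; enqueue 17, 11, 8 → queue [7, 3, 4, 0, 16, 6, 17, 11, 8]
Visit 7; enqueue 14, 12, 10 → queue [3, 4, 0, 16, 6, 17, 11, 8, 14, 12, 10]
Visit 3 → queue [4, 0, 16, 6, 17, 11, 8, 14, 12, 10]
Visit 4 → queue [0, 16, 6, 17, 11, 8, 14, 12, 10]
Visit 0 → queue [16, 6, 17, 11, 8, 14, 12, 10]
Visit 16 → queue [6, 17, 11, 8, 14, 12, 10]
Visit 6 → queue [17, 11, 8, 14, 12, 10]
Visit 17 → queue [11, 8, 14, 12, 10]
Visit 11 → queue [8, 14, 12, 10]
Visit 8 → queue [14, 12, 10]
Visit 14 → queue [12, 10]
Visit 12 → queue [10]
Visit 10 → queue []

Visit order: 9, 13, 5, 2, 19, 18, 1, 15, 7, 3, 4, 0, 16, 6, 17, 11, 8, 14, 12, 10

12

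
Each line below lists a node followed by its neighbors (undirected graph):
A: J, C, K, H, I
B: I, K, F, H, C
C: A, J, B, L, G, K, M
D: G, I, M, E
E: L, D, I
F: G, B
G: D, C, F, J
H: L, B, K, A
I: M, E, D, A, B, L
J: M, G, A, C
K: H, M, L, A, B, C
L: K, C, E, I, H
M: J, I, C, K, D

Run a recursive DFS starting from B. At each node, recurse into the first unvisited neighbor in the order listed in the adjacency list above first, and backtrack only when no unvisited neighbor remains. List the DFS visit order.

B -> I -> M -> J -> G -> D -> E -> L -> K -> H -> A -> C -> F

Visit B
B → I
I → M
M → J
J → G
G → D
D → E
E → L
L → K
K → H
H → A
A → C
G → F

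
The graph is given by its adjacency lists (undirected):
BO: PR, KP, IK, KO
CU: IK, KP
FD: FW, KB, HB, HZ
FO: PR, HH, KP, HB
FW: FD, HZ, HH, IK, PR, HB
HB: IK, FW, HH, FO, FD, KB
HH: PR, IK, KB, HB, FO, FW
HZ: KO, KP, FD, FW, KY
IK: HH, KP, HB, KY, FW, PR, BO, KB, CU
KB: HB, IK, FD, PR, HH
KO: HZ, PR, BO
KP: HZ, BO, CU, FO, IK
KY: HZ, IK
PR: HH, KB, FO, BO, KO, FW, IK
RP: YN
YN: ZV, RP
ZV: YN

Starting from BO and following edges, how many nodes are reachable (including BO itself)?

14

BFS from BO visits: BO, PR, KP, KO, IK, KB, HH, FW, FO, HZ, CU, KY, HB, FD
Reachable nodes: 14 of 17 total.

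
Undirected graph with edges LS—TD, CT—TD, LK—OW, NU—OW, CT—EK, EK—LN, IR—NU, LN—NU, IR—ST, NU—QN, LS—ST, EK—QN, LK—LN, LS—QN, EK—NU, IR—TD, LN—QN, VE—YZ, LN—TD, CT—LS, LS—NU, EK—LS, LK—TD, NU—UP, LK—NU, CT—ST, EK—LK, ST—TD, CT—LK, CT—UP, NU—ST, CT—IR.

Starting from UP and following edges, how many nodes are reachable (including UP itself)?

BFS from UP visits: UP, NU, CT, ST, QN, OW, LS, LN, LK, IR, EK, TD
Reachable nodes: 12 of 14 total.

12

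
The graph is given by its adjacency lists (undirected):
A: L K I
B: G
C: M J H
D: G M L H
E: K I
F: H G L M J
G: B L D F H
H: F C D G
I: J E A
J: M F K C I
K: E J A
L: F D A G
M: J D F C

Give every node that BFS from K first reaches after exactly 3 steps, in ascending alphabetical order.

D, G, H

Level 0: K
Level 1: A, E, J
Level 2: C, F, I, L, M
Level 3: D, G, H
Level 4: B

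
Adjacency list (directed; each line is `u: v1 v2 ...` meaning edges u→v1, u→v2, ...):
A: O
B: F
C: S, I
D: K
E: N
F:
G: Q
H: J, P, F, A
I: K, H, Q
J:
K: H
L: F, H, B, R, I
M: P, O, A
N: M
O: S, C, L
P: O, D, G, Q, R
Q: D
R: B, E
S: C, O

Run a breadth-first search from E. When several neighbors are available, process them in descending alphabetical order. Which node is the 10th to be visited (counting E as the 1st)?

D

Visit E; enqueue N → queue [N]
Visit N; enqueue M → queue [M]
Visit M; enqueue P, O, A → queue [P, O, A]
Visit P; enqueue R, Q, G, D → queue [O, A, R, Q, G, D]
Visit O; enqueue S, L, C → queue [A, R, Q, G, D, S, L, C]
Visit A → queue [R, Q, G, D, S, L, C]
Visit R; enqueue B → queue [Q, G, D, S, L, C, B]
Visit Q → queue [G, D, S, L, C, B]
Visit G → queue [D, S, L, C, B]
Visit D; enqueue K → queue [S, L, C, B, K]
Visit S → queue [L, C, B, K]
Visit L; enqueue I, H, F → queue [C, B, K, I, H, F]
Visit C → queue [B, K, I, H, F]
Visit B → queue [K, I, H, F]
Visit K → queue [I, H, F]
Visit I → queue [H, F]
Visit H; enqueue J → queue [F, J]
Visit F → queue [J]
Visit J → queue []

Visit order: E, N, M, P, O, A, R, Q, G, D, S, L, C, B, K, I, H, F, J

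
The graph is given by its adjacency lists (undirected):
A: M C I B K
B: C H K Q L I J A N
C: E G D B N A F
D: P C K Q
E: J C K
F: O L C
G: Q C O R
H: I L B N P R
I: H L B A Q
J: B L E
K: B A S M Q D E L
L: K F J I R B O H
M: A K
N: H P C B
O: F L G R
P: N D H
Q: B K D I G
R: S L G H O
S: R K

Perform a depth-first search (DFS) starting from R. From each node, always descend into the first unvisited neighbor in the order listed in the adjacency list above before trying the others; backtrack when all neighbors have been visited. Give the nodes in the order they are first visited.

R, S, K, B, C, E, J, L, F, O, G, Q, D, P, N, H, I, A, M

Visit R
R → S
S → K
K → B
B → C
C → E
E → J
J → L
L → F
F → O
O → G
G → Q
Q → D
D → P
P → N
N → H
H → I
I → A
A → M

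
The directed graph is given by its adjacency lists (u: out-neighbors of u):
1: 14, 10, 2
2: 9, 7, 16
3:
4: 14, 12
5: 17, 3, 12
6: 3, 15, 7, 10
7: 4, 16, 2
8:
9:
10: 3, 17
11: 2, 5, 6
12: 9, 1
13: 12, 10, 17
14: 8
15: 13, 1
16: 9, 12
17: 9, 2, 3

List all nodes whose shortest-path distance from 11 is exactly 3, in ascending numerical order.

Level 0: 11
Level 1: 2, 5, 6
Level 2: 3, 7, 9, 10, 12, 15, 16, 17
Level 3: 1, 4, 13
Level 4: 14
Level 5: 8

1, 4, 13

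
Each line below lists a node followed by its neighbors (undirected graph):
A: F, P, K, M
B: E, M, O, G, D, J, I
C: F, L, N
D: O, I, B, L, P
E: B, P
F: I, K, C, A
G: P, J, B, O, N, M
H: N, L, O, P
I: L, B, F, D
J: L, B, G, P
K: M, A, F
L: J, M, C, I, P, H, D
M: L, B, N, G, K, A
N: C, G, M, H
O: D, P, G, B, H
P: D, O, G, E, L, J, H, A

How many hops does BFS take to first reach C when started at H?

2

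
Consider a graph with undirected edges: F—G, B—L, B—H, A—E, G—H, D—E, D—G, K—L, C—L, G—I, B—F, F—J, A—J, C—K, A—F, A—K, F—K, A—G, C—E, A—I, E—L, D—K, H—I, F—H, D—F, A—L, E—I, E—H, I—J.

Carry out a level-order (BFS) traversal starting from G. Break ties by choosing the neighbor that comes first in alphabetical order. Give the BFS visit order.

Visit G; enqueue A, D, F, H, I → queue [A, D, F, H, I]
Visit A; enqueue E, J, K, L → queue [D, F, H, I, E, J, K, L]
Visit D → queue [F, H, I, E, J, K, L]
Visit F; enqueue B → queue [H, I, E, J, K, L, B]
Visit H → queue [I, E, J, K, L, B]
Visit I → queue [E, J, K, L, B]
Visit E; enqueue C → queue [J, K, L, B, C]
Visit J → queue [K, L, B, C]
Visit K → queue [L, B, C]
Visit L → queue [B, C]
Visit B → queue [C]
Visit C → queue []

G -> A -> D -> F -> H -> I -> E -> J -> K -> L -> B -> C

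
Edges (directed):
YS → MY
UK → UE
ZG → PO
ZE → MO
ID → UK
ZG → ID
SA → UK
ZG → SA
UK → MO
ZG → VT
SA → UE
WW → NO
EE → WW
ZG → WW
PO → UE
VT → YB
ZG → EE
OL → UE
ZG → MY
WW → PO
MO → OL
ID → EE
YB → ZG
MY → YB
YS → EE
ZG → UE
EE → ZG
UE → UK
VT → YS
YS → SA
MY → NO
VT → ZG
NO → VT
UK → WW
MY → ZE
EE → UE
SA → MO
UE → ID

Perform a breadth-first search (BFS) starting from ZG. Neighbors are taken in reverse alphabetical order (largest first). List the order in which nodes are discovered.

Visit ZG; enqueue WW, VT, UE, SA, PO, MY, ID, EE → queue [WW, VT, UE, SA, PO, MY, ID, EE]
Visit WW; enqueue NO → queue [VT, UE, SA, PO, MY, ID, EE, NO]
Visit VT; enqueue YS, YB → queue [UE, SA, PO, MY, ID, EE, NO, YS, YB]
Visit UE; enqueue UK → queue [SA, PO, MY, ID, EE, NO, YS, YB, UK]
Visit SA; enqueue MO → queue [PO, MY, ID, EE, NO, YS, YB, UK, MO]
Visit PO → queue [MY, ID, EE, NO, YS, YB, UK, MO]
Visit MY; enqueue ZE → queue [ID, EE, NO, YS, YB, UK, MO, ZE]
Visit ID → queue [EE, NO, YS, YB, UK, MO, ZE]
Visit EE → queue [NO, YS, YB, UK, MO, ZE]
Visit NO → queue [YS, YB, UK, MO, ZE]
Visit YS → queue [YB, UK, MO, ZE]
Visit YB → queue [UK, MO, ZE]
Visit UK → queue [MO, ZE]
Visit MO; enqueue OL → queue [ZE, OL]
Visit ZE → queue [OL]
Visit OL → queue []

ZG, WW, VT, UE, SA, PO, MY, ID, EE, NO, YS, YB, UK, MO, ZE, OL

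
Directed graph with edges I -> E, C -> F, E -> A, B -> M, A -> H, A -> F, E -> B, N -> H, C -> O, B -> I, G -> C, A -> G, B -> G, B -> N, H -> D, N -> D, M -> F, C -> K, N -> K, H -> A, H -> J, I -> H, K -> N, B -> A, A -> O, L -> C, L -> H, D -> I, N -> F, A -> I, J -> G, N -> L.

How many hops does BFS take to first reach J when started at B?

3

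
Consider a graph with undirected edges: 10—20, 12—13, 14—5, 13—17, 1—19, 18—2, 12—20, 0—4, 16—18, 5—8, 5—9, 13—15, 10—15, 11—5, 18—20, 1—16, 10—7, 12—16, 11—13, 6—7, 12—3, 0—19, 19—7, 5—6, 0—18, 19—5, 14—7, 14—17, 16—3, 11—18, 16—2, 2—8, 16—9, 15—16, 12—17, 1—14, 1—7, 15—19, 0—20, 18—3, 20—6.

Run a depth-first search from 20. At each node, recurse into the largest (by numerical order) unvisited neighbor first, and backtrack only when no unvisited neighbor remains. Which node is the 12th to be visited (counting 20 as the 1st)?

Visit 20
20 → 18
18 → 16
16 → 15
15 → 19
19 → 7
7 → 14
14 → 17
17 → 13
13 → 12
12 → 3
13 → 11
11 → 5
5 → 9
5 → 8
8 → 2
5 → 6
14 → 1
7 → 10
19 → 0
0 → 4

Visit order: 20, 18, 16, 15, 19, 7, 14, 17, 13, 12, 3, 11, 5, 9, 8, 2, 6, 1, 10, 0, 4

11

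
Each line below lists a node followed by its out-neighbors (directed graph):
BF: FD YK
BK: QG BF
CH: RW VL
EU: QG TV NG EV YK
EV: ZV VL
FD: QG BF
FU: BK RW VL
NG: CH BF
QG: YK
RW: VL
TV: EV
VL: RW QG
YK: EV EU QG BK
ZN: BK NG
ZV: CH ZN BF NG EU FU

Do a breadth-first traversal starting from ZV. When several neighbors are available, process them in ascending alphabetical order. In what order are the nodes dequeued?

ZV, BF, CH, EU, FU, NG, ZN, FD, YK, RW, VL, EV, QG, TV, BK

Visit ZV; enqueue BF, CH, EU, FU, NG, ZN → queue [BF, CH, EU, FU, NG, ZN]
Visit BF; enqueue FD, YK → queue [CH, EU, FU, NG, ZN, FD, YK]
Visit CH; enqueue RW, VL → queue [EU, FU, NG, ZN, FD, YK, RW, VL]
Visit EU; enqueue EV, QG, TV → queue [FU, NG, ZN, FD, YK, RW, VL, EV, QG, TV]
Visit FU; enqueue BK → queue [NG, ZN, FD, YK, RW, VL, EV, QG, TV, BK]
Visit NG → queue [ZN, FD, YK, RW, VL, EV, QG, TV, BK]
Visit ZN → queue [FD, YK, RW, VL, EV, QG, TV, BK]
Visit FD → queue [YK, RW, VL, EV, QG, TV, BK]
Visit YK → queue [RW, VL, EV, QG, TV, BK]
Visit RW → queue [VL, EV, QG, TV, BK]
Visit VL → queue [EV, QG, TV, BK]
Visit EV → queue [QG, TV, BK]
Visit QG → queue [TV, BK]
Visit TV → queue [BK]
Visit BK → queue []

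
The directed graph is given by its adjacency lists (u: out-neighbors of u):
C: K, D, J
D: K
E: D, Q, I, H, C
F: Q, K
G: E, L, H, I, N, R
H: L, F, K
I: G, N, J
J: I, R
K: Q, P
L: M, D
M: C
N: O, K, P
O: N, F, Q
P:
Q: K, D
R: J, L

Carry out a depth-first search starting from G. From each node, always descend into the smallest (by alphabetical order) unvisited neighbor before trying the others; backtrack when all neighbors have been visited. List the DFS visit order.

Visit G
G → E
E → C
C → D
D → K
K → P
K → Q
C → J
J → I
I → N
N → O
O → F
J → R
R → L
L → M
E → H

G, E, C, D, K, P, Q, J, I, N, O, F, R, L, M, H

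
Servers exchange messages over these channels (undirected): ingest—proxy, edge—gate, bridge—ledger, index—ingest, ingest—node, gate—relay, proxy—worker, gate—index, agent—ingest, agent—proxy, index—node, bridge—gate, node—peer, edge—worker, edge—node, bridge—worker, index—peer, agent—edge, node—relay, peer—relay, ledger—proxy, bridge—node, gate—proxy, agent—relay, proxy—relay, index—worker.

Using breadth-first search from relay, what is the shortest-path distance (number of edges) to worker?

2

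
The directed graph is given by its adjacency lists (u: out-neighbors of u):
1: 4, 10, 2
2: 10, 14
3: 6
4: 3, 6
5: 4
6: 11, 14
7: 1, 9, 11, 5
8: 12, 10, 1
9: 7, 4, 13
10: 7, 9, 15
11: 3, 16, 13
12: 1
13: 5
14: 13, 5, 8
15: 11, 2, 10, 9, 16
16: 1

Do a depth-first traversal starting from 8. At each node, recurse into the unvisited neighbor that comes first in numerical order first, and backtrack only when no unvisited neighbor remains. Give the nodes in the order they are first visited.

Visit 8
8 → 1
1 → 2
2 → 10
10 → 7
7 → 5
5 → 4
4 → 3
3 → 6
6 → 11
11 → 13
11 → 16
6 → 14
7 → 9
10 → 15
8 → 12

8 -> 1 -> 2 -> 10 -> 7 -> 5 -> 4 -> 3 -> 6 -> 11 -> 13 -> 16 -> 14 -> 9 -> 15 -> 12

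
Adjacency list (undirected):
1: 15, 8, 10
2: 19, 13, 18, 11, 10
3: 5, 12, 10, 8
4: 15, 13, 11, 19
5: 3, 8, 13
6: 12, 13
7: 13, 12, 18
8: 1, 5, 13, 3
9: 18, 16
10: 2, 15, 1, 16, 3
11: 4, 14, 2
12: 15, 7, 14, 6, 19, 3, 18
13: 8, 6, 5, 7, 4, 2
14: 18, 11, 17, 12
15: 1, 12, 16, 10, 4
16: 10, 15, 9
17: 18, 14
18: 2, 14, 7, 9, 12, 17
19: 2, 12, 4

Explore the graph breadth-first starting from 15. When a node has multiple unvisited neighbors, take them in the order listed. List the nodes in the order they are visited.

15, 1, 12, 16, 10, 4, 8, 7, 14, 6, 19, 3, 18, 9, 2, 13, 11, 5, 17

Visit 15; enqueue 1, 12, 16, 10, 4 → queue [1, 12, 16, 10, 4]
Visit 1; enqueue 8 → queue [12, 16, 10, 4, 8]
Visit 12; enqueue 7, 14, 6, 19, 3, 18 → queue [16, 10, 4, 8, 7, 14, 6, 19, 3, 18]
Visit 16; enqueue 9 → queue [10, 4, 8, 7, 14, 6, 19, 3, 18, 9]
Visit 10; enqueue 2 → queue [4, 8, 7, 14, 6, 19, 3, 18, 9, 2]
Visit 4; enqueue 13, 11 → queue [8, 7, 14, 6, 19, 3, 18, 9, 2, 13, 11]
Visit 8; enqueue 5 → queue [7, 14, 6, 19, 3, 18, 9, 2, 13, 11, 5]
Visit 7 → queue [14, 6, 19, 3, 18, 9, 2, 13, 11, 5]
Visit 14; enqueue 17 → queue [6, 19, 3, 18, 9, 2, 13, 11, 5, 17]
Visit 6 → queue [19, 3, 18, 9, 2, 13, 11, 5, 17]
Visit 19 → queue [3, 18, 9, 2, 13, 11, 5, 17]
Visit 3 → queue [18, 9, 2, 13, 11, 5, 17]
Visit 18 → queue [9, 2, 13, 11, 5, 17]
Visit 9 → queue [2, 13, 11, 5, 17]
Visit 2 → queue [13, 11, 5, 17]
Visit 13 → queue [11, 5, 17]
Visit 11 → queue [5, 17]
Visit 5 → queue [17]
Visit 17 → queue []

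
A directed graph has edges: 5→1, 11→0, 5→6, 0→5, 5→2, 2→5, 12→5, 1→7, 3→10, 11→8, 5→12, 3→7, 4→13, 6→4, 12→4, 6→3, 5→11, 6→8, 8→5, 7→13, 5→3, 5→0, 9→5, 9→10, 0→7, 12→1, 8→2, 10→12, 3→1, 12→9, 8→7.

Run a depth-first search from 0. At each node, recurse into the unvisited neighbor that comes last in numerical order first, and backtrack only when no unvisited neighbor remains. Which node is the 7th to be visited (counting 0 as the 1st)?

10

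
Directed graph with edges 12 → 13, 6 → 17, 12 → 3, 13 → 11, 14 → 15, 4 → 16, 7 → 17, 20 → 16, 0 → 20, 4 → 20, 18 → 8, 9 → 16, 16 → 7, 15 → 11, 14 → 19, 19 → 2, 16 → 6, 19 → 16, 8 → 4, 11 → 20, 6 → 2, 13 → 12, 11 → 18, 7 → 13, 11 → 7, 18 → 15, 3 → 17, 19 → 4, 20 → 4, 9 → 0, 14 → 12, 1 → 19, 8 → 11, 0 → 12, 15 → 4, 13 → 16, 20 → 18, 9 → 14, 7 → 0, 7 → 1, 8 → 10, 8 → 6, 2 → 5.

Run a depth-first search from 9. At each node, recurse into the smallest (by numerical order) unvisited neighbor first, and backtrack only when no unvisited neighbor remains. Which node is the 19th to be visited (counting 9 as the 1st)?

10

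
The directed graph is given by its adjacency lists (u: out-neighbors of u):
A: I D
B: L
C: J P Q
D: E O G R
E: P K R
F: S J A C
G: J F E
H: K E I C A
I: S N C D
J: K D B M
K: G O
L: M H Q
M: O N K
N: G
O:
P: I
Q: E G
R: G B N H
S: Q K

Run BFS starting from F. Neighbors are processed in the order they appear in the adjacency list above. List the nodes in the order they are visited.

Visit F; enqueue S, J, A, C → queue [S, J, A, C]
Visit S; enqueue Q, K → queue [J, A, C, Q, K]
Visit J; enqueue D, B, M → queue [A, C, Q, K, D, B, M]
Visit A; enqueue I → queue [C, Q, K, D, B, M, I]
Visit C; enqueue P → queue [Q, K, D, B, M, I, P]
Visit Q; enqueue E, G → queue [K, D, B, M, I, P, E, G]
Visit K; enqueue O → queue [D, B, M, I, P, E, G, O]
Visit D; enqueue R → queue [B, M, I, P, E, G, O, R]
Visit B; enqueue L → queue [M, I, P, E, G, O, R, L]
Visit M; enqueue N → queue [I, P, E, G, O, R, L, N]
Visit I → queue [P, E, G, O, R, L, N]
Visit P → queue [E, G, O, R, L, N]
Visit E → queue [G, O, R, L, N]
Visit G → queue [O, R, L, N]
Visit O → queue [R, L, N]
Visit R; enqueue H → queue [L, N, H]
Visit L → queue [N, H]
Visit N → queue [H]
Visit H → queue []

F → S → J → A → C → Q → K → D → B → M → I → P → E → G → O → R → L → N → H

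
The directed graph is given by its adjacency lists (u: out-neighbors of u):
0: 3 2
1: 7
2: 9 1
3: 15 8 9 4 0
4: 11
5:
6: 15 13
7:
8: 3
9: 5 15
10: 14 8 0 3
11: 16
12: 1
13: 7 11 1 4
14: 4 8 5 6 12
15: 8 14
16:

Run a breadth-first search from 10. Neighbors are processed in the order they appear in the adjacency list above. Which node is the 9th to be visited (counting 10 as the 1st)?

Visit 10; enqueue 14, 8, 0, 3 → queue [14, 8, 0, 3]
Visit 14; enqueue 4, 5, 6, 12 → queue [8, 0, 3, 4, 5, 6, 12]
Visit 8 → queue [0, 3, 4, 5, 6, 12]
Visit 0; enqueue 2 → queue [3, 4, 5, 6, 12, 2]
Visit 3; enqueue 15, 9 → queue [4, 5, 6, 12, 2, 15, 9]
Visit 4; enqueue 11 → queue [5, 6, 12, 2, 15, 9, 11]
Visit 5 → queue [6, 12, 2, 15, 9, 11]
Visit 6; enqueue 13 → queue [12, 2, 15, 9, 11, 13]
Visit 12; enqueue 1 → queue [2, 15, 9, 11, 13, 1]
Visit 2 → queue [15, 9, 11, 13, 1]
Visit 15 → queue [9, 11, 13, 1]
Visit 9 → queue [11, 13, 1]
Visit 11; enqueue 16 → queue [13, 1, 16]
Visit 13; enqueue 7 → queue [1, 16, 7]
Visit 1 → queue [16, 7]
Visit 16 → queue [7]
Visit 7 → queue []

Visit order: 10, 14, 8, 0, 3, 4, 5, 6, 12, 2, 15, 9, 11, 13, 1, 16, 7

12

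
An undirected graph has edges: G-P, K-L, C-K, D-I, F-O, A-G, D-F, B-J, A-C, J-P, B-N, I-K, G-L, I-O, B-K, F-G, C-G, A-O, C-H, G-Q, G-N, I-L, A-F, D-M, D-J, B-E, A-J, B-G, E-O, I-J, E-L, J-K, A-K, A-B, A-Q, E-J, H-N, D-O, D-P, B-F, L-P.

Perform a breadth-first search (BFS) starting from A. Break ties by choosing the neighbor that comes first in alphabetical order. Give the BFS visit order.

A B C F G J K O Q E N H D L P I M

Visit A; enqueue B, C, F, G, J, K, O, Q → queue [B, C, F, G, J, K, O, Q]
Visit B; enqueue E, N → queue [C, F, G, J, K, O, Q, E, N]
Visit C; enqueue H → queue [F, G, J, K, O, Q, E, N, H]
Visit F; enqueue D → queue [G, J, K, O, Q, E, N, H, D]
Visit G; enqueue L, P → queue [J, K, O, Q, E, N, H, D, L, P]
Visit J; enqueue I → queue [K, O, Q, E, N, H, D, L, P, I]
Visit K → queue [O, Q, E, N, H, D, L, P, I]
Visit O → queue [Q, E, N, H, D, L, P, I]
Visit Q → queue [E, N, H, D, L, P, I]
Visit E → queue [N, H, D, L, P, I]
Visit N → queue [H, D, L, P, I]
Visit H → queue [D, L, P, I]
Visit D; enqueue M → queue [L, P, I, M]
Visit L → queue [P, I, M]
Visit P → queue [I, M]
Visit I → queue [M]
Visit M → queue []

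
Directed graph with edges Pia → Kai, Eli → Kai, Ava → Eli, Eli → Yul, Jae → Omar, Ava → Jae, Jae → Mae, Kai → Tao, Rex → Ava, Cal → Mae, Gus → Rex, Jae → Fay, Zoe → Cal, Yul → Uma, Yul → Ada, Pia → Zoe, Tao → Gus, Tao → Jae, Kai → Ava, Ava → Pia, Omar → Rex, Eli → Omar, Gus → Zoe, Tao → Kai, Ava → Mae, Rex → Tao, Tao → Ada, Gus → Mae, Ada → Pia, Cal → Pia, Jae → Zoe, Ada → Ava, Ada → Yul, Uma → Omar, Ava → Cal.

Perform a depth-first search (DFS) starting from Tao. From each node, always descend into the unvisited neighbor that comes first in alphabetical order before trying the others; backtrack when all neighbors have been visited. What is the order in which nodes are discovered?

Visit Tao
Tao → Ada
Ada → Ava
Ava → Cal
Cal → Mae
Cal → Pia
Pia → Kai
Pia → Zoe
Ava → Eli
Eli → Omar
Omar → Rex
Eli → Yul
Yul → Uma
Ava → Jae
Jae → Fay
Tao → Gus

Tao → Ada → Ava → Cal → Mae → Pia → Kai → Zoe → Eli → Omar → Rex → Yul → Uma → Jae → Fay → Gus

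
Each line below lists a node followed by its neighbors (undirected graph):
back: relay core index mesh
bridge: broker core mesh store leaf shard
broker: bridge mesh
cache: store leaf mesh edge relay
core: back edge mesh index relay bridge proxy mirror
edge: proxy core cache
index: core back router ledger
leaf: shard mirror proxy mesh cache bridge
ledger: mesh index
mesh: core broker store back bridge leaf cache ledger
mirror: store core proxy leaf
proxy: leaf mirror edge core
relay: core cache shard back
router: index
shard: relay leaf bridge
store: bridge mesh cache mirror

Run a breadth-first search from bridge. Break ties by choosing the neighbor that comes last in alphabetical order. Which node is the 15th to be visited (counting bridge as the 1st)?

Visit bridge; enqueue store, shard, mesh, leaf, core, broker → queue [store, shard, mesh, leaf, core, broker]
Visit store; enqueue mirror, cache → queue [shard, mesh, leaf, core, broker, mirror, cache]
Visit shard; enqueue relay → queue [mesh, leaf, core, broker, mirror, cache, relay]
Visit mesh; enqueue ledger, back → queue [leaf, core, broker, mirror, cache, relay, ledger, back]
Visit leaf; enqueue proxy → queue [core, broker, mirror, cache, relay, ledger, back, proxy]
Visit core; enqueue index, edge → queue [broker, mirror, cache, relay, ledger, back, proxy, index, edge]
Visit broker → queue [mirror, cache, relay, ledger, back, proxy, index, edge]
Visit mirror → queue [cache, relay, ledger, back, proxy, index, edge]
Visit cache → queue [relay, ledger, back, proxy, index, edge]
Visit relay → queue [ledger, back, proxy, index, edge]
Visit ledger → queue [back, proxy, index, edge]
Visit back → queue [proxy, index, edge]
Visit proxy → queue [index, edge]
Visit index; enqueue router → queue [edge, router]
Visit edge → queue [router]
Visit router → queue []

Visit order: bridge, store, shard, mesh, leaf, core, broker, mirror, cache, relay, ledger, back, proxy, index, edge, router

edge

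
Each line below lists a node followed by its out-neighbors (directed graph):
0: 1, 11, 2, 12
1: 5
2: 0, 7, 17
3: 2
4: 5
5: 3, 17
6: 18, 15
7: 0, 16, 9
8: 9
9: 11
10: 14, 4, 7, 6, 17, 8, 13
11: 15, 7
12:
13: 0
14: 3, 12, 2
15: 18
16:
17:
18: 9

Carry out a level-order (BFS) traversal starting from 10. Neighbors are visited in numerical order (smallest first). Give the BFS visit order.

Visit 10; enqueue 4, 6, 7, 8, 13, 14, 17 → queue [4, 6, 7, 8, 13, 14, 17]
Visit 4; enqueue 5 → queue [6, 7, 8, 13, 14, 17, 5]
Visit 6; enqueue 15, 18 → queue [7, 8, 13, 14, 17, 5, 15, 18]
Visit 7; enqueue 0, 9, 16 → queue [8, 13, 14, 17, 5, 15, 18, 0, 9, 16]
Visit 8 → queue [13, 14, 17, 5, 15, 18, 0, 9, 16]
Visit 13 → queue [14, 17, 5, 15, 18, 0, 9, 16]
Visit 14; enqueue 2, 3, 12 → queue [17, 5, 15, 18, 0, 9, 16, 2, 3, 12]
Visit 17 → queue [5, 15, 18, 0, 9, 16, 2, 3, 12]
Visit 5 → queue [15, 18, 0, 9, 16, 2, 3, 12]
Visit 15 → queue [18, 0, 9, 16, 2, 3, 12]
Visit 18 → queue [0, 9, 16, 2, 3, 12]
Visit 0; enqueue 1, 11 → queue [9, 16, 2, 3, 12, 1, 11]
Visit 9 → queue [16, 2, 3, 12, 1, 11]
Visit 16 → queue [2, 3, 12, 1, 11]
Visit 2 → queue [3, 12, 1, 11]
Visit 3 → queue [12, 1, 11]
Visit 12 → queue [1, 11]
Visit 1 → queue [11]
Visit 11 → queue []

10, 4, 6, 7, 8, 13, 14, 17, 5, 15, 18, 0, 9, 16, 2, 3, 12, 1, 11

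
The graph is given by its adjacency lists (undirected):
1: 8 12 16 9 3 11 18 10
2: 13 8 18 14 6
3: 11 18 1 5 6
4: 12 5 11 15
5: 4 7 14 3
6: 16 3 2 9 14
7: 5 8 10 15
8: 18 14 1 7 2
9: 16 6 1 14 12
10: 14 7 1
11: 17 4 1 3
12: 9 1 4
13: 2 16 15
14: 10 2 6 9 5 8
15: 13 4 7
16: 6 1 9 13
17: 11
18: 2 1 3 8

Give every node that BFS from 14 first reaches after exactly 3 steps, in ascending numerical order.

Level 0: 14
Level 1: 2, 5, 6, 8, 9, 10
Level 2: 1, 3, 4, 7, 12, 13, 16, 18
Level 3: 11, 15
Level 4: 17

11, 15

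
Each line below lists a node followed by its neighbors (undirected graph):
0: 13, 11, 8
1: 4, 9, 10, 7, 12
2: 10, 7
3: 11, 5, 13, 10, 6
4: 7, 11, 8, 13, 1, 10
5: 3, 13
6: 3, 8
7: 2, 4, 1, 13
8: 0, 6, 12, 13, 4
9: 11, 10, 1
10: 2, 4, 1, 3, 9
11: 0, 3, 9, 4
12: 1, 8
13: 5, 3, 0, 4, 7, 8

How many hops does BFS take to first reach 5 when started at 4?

2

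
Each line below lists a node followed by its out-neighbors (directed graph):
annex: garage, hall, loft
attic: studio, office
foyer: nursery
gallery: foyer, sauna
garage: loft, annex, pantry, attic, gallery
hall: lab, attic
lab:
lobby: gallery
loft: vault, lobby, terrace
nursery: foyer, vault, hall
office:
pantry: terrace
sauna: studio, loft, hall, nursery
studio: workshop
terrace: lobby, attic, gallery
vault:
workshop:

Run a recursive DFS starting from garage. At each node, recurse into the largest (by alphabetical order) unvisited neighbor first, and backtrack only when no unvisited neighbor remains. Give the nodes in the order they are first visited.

Visit garage
garage → pantry
pantry → terrace
terrace → lobby
lobby → gallery
gallery → sauna
sauna → studio
studio → workshop
sauna → nursery
nursery → vault
nursery → hall
hall → lab
hall → attic
attic → office
nursery → foyer
sauna → loft
garage → annex

garage, pantry, terrace, lobby, gallery, sauna, studio, workshop, nursery, vault, hall, lab, attic, office, foyer, loft, annex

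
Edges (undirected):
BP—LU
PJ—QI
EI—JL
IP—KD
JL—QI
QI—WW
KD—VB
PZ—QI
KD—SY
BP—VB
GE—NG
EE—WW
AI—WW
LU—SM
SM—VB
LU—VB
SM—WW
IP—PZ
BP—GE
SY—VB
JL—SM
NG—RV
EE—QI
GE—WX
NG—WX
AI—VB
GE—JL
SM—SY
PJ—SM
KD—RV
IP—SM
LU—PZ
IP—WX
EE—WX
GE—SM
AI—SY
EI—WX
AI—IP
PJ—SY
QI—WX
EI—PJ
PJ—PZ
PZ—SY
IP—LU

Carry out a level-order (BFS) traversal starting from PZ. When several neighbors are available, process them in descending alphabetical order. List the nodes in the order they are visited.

Visit PZ; enqueue SY, QI, PJ, LU, IP → queue [SY, QI, PJ, LU, IP]
Visit SY; enqueue VB, SM, KD, AI → queue [QI, PJ, LU, IP, VB, SM, KD, AI]
Visit QI; enqueue WX, WW, JL, EE → queue [PJ, LU, IP, VB, SM, KD, AI, WX, WW, JL, EE]
Visit PJ; enqueue EI → queue [LU, IP, VB, SM, KD, AI, WX, WW, JL, EE, EI]
Visit LU; enqueue BP → queue [IP, VB, SM, KD, AI, WX, WW, JL, EE, EI, BP]
Visit IP → queue [VB, SM, KD, AI, WX, WW, JL, EE, EI, BP]
Visit VB → queue [SM, KD, AI, WX, WW, JL, EE, EI, BP]
Visit SM; enqueue GE → queue [KD, AI, WX, WW, JL, EE, EI, BP, GE]
Visit KD; enqueue RV → queue [AI, WX, WW, JL, EE, EI, BP, GE, RV]
Visit AI → queue [WX, WW, JL, EE, EI, BP, GE, RV]
Visit WX; enqueue NG → queue [WW, JL, EE, EI, BP, GE, RV, NG]
Visit WW → queue [JL, EE, EI, BP, GE, RV, NG]
Visit JL → queue [EE, EI, BP, GE, RV, NG]
Visit EE → queue [EI, BP, GE, RV, NG]
Visit EI → queue [BP, GE, RV, NG]
Visit BP → queue [GE, RV, NG]
Visit GE → queue [RV, NG]
Visit RV → queue [NG]
Visit NG → queue []

PZ → SY → QI → PJ → LU → IP → VB → SM → KD → AI → WX → WW → JL → EE → EI → BP → GE → RV → NG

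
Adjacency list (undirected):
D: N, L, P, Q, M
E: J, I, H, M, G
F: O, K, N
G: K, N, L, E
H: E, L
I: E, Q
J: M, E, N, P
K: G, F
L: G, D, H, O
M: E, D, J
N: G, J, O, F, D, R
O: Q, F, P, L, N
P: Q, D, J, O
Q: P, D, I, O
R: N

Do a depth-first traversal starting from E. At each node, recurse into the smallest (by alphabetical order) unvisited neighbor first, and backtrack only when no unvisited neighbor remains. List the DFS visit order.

Visit E
E → G
G → K
K → F
F → N
N → D
D → L
L → H
L → O
O → P
P → J
J → M
P → Q
Q → I
N → R

E G K F N D L H O P J M Q I R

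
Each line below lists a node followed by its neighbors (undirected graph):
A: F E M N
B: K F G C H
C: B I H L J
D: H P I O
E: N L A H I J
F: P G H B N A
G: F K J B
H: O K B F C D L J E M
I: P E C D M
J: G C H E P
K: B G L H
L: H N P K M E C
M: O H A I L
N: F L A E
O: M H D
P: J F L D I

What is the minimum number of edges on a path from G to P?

2

Level 0: G
Level 1: B, F, J, K
Level 2: A, C, E, H, L, N, P
Level 3: D, I, M, O
P first appears at level 2.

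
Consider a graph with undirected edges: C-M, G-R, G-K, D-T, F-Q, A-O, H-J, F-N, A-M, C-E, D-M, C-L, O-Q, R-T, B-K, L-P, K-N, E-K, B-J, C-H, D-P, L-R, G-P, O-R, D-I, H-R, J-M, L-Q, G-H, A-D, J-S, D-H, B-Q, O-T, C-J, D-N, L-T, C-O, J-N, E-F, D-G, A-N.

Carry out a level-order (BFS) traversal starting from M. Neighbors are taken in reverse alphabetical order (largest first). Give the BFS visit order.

Visit M; enqueue J, D, C, A → queue [J, D, C, A]
Visit J; enqueue S, N, H, B → queue [D, C, A, S, N, H, B]
Visit D; enqueue T, P, I, G → queue [C, A, S, N, H, B, T, P, I, G]
Visit C; enqueue O, L, E → queue [A, S, N, H, B, T, P, I, G, O, L, E]
Visit A → queue [S, N, H, B, T, P, I, G, O, L, E]
Visit S → queue [N, H, B, T, P, I, G, O, L, E]
Visit N; enqueue K, F → queue [H, B, T, P, I, G, O, L, E, K, F]
Visit H; enqueue R → queue [B, T, P, I, G, O, L, E, K, F, R]
Visit B; enqueue Q → queue [T, P, I, G, O, L, E, K, F, R, Q]
Visit T → queue [P, I, G, O, L, E, K, F, R, Q]
Visit P → queue [I, G, O, L, E, K, F, R, Q]
Visit I → queue [G, O, L, E, K, F, R, Q]
Visit G → queue [O, L, E, K, F, R, Q]
Visit O → queue [L, E, K, F, R, Q]
Visit L → queue [E, K, F, R, Q]
Visit E → queue [K, F, R, Q]
Visit K → queue [F, R, Q]
Visit F → queue [R, Q]
Visit R → queue [Q]
Visit Q → queue []

M -> J -> D -> C -> A -> S -> N -> H -> B -> T -> P -> I -> G -> O -> L -> E -> K -> F -> R -> Q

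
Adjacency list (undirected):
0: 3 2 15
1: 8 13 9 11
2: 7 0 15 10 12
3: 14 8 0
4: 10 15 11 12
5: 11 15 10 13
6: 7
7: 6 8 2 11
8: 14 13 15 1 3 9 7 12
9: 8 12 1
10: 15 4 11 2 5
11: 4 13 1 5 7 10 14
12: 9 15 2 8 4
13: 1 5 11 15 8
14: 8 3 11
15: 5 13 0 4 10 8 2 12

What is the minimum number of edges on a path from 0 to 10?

2

Level 0: 0
Level 1: 2, 3, 15
Level 2: 4, 5, 7, 8, 10, 12, 13, 14
Level 3: 1, 6, 9, 11
10 first appears at level 2.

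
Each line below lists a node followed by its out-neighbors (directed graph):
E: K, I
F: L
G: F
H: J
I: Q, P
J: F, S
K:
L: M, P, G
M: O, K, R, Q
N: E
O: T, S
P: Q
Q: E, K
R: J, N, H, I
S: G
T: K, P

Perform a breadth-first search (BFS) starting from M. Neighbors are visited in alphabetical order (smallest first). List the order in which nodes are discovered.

Visit M; enqueue K, O, Q, R → queue [K, O, Q, R]
Visit K → queue [O, Q, R]
Visit O; enqueue S, T → queue [Q, R, S, T]
Visit Q; enqueue E → queue [R, S, T, E]
Visit R; enqueue H, I, J, N → queue [S, T, E, H, I, J, N]
Visit S; enqueue G → queue [T, E, H, I, J, N, G]
Visit T; enqueue P → queue [E, H, I, J, N, G, P]
Visit E → queue [H, I, J, N, G, P]
Visit H → queue [I, J, N, G, P]
Visit I → queue [J, N, G, P]
Visit J; enqueue F → queue [N, G, P, F]
Visit N → queue [G, P, F]
Visit G → queue [P, F]
Visit P → queue [F]
Visit F; enqueue L → queue [L]
Visit L → queue []

M → K → O → Q → R → S → T → E → H → I → J → N → G → P → F → L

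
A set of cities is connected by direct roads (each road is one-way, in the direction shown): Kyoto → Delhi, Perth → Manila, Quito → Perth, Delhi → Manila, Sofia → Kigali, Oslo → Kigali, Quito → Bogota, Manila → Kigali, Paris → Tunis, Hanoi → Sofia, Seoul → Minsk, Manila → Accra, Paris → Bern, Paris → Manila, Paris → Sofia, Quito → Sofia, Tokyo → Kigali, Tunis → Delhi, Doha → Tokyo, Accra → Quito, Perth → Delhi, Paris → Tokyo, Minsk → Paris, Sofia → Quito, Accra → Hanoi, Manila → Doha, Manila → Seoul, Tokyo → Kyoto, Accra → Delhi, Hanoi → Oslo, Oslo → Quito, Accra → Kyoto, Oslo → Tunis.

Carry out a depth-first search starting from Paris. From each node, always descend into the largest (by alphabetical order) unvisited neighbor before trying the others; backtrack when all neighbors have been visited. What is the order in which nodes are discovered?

Paris -> Tunis -> Delhi -> Manila -> Seoul -> Minsk -> Kigali -> Doha -> Tokyo -> Kyoto -> Accra -> Quito -> Sofia -> Perth -> Bogota -> Hanoi -> Oslo -> Bern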